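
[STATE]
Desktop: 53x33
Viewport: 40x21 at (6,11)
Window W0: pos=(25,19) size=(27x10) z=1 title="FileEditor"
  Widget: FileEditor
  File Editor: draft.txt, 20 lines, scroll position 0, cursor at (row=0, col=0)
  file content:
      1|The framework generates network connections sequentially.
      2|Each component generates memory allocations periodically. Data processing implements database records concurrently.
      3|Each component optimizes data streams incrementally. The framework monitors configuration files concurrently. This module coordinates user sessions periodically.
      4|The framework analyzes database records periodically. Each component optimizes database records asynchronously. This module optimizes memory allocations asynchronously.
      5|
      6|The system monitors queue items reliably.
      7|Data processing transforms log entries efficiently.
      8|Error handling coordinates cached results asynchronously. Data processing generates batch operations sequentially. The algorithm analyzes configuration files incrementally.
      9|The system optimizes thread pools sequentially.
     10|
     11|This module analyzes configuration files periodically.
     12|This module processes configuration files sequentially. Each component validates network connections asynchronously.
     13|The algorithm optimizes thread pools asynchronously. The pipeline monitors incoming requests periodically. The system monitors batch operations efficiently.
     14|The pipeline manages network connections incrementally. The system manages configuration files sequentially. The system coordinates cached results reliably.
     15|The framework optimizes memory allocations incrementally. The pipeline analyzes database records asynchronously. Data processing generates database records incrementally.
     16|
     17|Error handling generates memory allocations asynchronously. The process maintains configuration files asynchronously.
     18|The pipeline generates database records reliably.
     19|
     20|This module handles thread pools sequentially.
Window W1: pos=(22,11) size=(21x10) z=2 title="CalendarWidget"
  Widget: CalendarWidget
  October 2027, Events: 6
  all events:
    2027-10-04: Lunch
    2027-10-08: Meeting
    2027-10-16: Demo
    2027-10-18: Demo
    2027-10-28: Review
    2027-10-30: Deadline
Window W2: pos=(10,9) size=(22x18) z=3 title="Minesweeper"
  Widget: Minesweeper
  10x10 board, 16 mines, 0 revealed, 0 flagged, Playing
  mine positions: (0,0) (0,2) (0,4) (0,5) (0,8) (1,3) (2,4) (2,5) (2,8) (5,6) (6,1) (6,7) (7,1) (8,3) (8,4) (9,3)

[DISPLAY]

    ┠────────────────────┨━━━━━━━━━━┓   
    ┃■■■■■■■■■■          ┃Widget    ┃   
    ┃■■■■■■■■■■          ┃──────────┨   
    ┃■■■■■■■■■■          ┃er 2027   ┃   
    ┃■■■■■■■■■■          ┃Th Fr Sa S┃   
    ┃■■■■■■■■■■          ┃    1  2  ┃   
    ┃■■■■■■■■■■          ┃  7  8*  9┃   
    ┃■■■■■■■■■■          ┃14 15 16* ┃   
    ┃■■■■■■■■■■          ┃ 21 22 23 ┃━━━
    ┃■■■■■■■■■■          ┃━━━━━━━━━━┛   
    ┃■■■■■■■■■■          ┃──────────────
    ┃                    ┃amework genera
    ┃                    ┃omponent gener
    ┃                    ┃omponent optim
    ┃                    ┃amework analyz
    ┗━━━━━━━━━━━━━━━━━━━━┛              
                   ┃The system monitors 
                   ┗━━━━━━━━━━━━━━━━━━━━
                                        
                                        
                                        


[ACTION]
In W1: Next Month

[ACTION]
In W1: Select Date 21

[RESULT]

    ┠────────────────────┨━━━━━━━━━━┓   
    ┃■■■■■■■■■■          ┃Widget    ┃   
    ┃■■■■■■■■■■          ┃──────────┨   
    ┃■■■■■■■■■■          ┃er 2027   ┃   
    ┃■■■■■■■■■■          ┃Th Fr Sa S┃   
    ┃■■■■■■■■■■          ┃ 4  5  6  ┃   
    ┃■■■■■■■■■■          ┃11 12 13 1┃   
    ┃■■■■■■■■■■          ┃18 19 20 [┃   
    ┃■■■■■■■■■■          ┃25 26 27 2┃━━━
    ┃■■■■■■■■■■          ┃━━━━━━━━━━┛   
    ┃■■■■■■■■■■          ┃──────────────
    ┃                    ┃amework genera
    ┃                    ┃omponent gener
    ┃                    ┃omponent optim
    ┃                    ┃amework analyz
    ┗━━━━━━━━━━━━━━━━━━━━┛              
                   ┃The system monitors 
                   ┗━━━━━━━━━━━━━━━━━━━━
                                        
                                        
                                        


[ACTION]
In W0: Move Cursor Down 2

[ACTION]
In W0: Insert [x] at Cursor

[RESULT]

    ┠────────────────────┨━━━━━━━━━━┓   
    ┃■■■■■■■■■■          ┃Widget    ┃   
    ┃■■■■■■■■■■          ┃──────────┨   
    ┃■■■■■■■■■■          ┃er 2027   ┃   
    ┃■■■■■■■■■■          ┃Th Fr Sa S┃   
    ┃■■■■■■■■■■          ┃ 4  5  6  ┃   
    ┃■■■■■■■■■■          ┃11 12 13 1┃   
    ┃■■■■■■■■■■          ┃18 19 20 [┃   
    ┃■■■■■■■■■■          ┃25 26 27 2┃━━━
    ┃■■■■■■■■■■          ┃━━━━━━━━━━┛   
    ┃■■■■■■■■■■          ┃──────────────
    ┃                    ┃amework genera
    ┃                    ┃omponent gener
    ┃                    ┃component opti
    ┃                    ┃amework analyz
    ┗━━━━━━━━━━━━━━━━━━━━┛              
                   ┃The system monitors 
                   ┗━━━━━━━━━━━━━━━━━━━━
                                        
                                        
                                        


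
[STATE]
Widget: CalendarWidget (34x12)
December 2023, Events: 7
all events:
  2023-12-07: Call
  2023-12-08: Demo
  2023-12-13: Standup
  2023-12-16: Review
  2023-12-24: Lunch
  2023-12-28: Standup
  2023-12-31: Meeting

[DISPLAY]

          December 2023           
Mo Tu We Th Fr Sa Su              
             1  2  3              
 4  5  6  7*  8*  9 10            
11 12 13* 14 15 16* 17            
18 19 20 21 22 23 24*             
25 26 27 28* 29 30 31*            
                                  
                                  
                                  
                                  
                                  


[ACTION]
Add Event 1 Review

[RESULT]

          December 2023           
Mo Tu We Th Fr Sa Su              
             1*  2  3             
 4  5  6  7*  8*  9 10            
11 12 13* 14 15 16* 17            
18 19 20 21 22 23 24*             
25 26 27 28* 29 30 31*            
                                  
                                  
                                  
                                  
                                  


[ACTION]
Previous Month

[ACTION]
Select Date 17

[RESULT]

          November 2023           
Mo Tu We Th Fr Sa Su              
       1  2  3  4  5              
 6  7  8  9 10 11 12              
13 14 15 16 [17] 18 19            
20 21 22 23 24 25 26              
27 28 29 30                       
                                  
                                  
                                  
                                  
                                  


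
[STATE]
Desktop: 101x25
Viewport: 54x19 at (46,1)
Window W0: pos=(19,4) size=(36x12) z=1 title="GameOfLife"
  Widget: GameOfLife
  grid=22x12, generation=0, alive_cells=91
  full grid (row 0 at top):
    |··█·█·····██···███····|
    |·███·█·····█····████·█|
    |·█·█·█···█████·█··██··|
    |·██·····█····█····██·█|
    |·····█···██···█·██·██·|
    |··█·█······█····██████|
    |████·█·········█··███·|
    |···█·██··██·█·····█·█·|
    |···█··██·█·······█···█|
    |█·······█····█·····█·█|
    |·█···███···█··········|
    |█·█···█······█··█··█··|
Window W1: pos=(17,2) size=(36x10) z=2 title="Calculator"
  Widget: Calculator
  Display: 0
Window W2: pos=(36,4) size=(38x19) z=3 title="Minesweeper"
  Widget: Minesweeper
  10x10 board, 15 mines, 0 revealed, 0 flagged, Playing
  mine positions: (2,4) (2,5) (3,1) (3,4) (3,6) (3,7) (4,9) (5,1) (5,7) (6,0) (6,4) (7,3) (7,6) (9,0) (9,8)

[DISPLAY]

                                                      
━━━━━━┓                                               
      ┃                                               
━━━━━━━━━━━━━━━━━━━━━━━━━━━┓                          
per                        ┃                          
───────────────────────────┨                          
■                          ┃                          
■                          ┃                          
■                          ┃                          
■                          ┃                          
■                          ┃                          
■                          ┃                          
■                          ┃                          
■                          ┃                          
■                          ┃                          
■                          ┃                          
                           ┃                          
                           ┃                          
                           ┃                          


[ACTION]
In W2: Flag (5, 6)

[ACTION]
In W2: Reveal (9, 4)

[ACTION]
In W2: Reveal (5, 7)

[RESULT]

                                                      
━━━━━━┓                                               
      ┃                                               
━━━━━━━━━━━━━━━━━━━━━━━━━━━┓                          
per                        ┃                          
───────────────────────────┨                          
■                          ┃                          
■                          ┃                          
■                          ┃                          
■                          ┃                          
✹                          ┃                          
■                          ┃                          
■                          ┃                          
■                          ┃                          
■                          ┃                          
■                          ┃                          
                           ┃                          
                           ┃                          
                           ┃                          


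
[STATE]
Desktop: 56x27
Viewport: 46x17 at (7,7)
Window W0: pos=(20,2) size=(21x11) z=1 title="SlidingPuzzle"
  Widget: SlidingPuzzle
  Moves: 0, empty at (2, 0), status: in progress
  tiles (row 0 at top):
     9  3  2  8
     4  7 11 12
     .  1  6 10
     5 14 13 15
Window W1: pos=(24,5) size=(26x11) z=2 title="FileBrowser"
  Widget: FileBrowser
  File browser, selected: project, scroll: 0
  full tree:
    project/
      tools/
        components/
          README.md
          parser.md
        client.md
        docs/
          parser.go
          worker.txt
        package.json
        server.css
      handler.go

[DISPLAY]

             ┃├──┠────────────────────────┨   
             ┃│  ┃> [-] project/          ┃   
             ┃├──┃    [+] tools/          ┃   
             ┃│  ┃    handler.go          ┃   
             ┃├──┃                        ┃   
             ┗━━━┃                        ┃   
                 ┃                        ┃   
                 ┃                        ┃   
                 ┗━━━━━━━━━━━━━━━━━━━━━━━━┛   
                                              
                                              
                                              
                                              
                                              
                                              
                                              
                                              


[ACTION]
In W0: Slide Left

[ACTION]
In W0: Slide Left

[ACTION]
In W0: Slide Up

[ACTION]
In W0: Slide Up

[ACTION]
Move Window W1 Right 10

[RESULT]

             ┃├────┼───┠──────────────────────
             ┃│  4 │  7┃> [-] project/        
             ┃├────┼───┃    [+] tools/        
             ┃│  1 │  6┃    handler.go        
             ┃├────┼───┃                      
             ┗━━━━━━━━━┃                      
                       ┃                      
                       ┃                      
                       ┗━━━━━━━━━━━━━━━━━━━━━━
                                              
                                              
                                              
                                              
                                              
                                              
                                              
                                              


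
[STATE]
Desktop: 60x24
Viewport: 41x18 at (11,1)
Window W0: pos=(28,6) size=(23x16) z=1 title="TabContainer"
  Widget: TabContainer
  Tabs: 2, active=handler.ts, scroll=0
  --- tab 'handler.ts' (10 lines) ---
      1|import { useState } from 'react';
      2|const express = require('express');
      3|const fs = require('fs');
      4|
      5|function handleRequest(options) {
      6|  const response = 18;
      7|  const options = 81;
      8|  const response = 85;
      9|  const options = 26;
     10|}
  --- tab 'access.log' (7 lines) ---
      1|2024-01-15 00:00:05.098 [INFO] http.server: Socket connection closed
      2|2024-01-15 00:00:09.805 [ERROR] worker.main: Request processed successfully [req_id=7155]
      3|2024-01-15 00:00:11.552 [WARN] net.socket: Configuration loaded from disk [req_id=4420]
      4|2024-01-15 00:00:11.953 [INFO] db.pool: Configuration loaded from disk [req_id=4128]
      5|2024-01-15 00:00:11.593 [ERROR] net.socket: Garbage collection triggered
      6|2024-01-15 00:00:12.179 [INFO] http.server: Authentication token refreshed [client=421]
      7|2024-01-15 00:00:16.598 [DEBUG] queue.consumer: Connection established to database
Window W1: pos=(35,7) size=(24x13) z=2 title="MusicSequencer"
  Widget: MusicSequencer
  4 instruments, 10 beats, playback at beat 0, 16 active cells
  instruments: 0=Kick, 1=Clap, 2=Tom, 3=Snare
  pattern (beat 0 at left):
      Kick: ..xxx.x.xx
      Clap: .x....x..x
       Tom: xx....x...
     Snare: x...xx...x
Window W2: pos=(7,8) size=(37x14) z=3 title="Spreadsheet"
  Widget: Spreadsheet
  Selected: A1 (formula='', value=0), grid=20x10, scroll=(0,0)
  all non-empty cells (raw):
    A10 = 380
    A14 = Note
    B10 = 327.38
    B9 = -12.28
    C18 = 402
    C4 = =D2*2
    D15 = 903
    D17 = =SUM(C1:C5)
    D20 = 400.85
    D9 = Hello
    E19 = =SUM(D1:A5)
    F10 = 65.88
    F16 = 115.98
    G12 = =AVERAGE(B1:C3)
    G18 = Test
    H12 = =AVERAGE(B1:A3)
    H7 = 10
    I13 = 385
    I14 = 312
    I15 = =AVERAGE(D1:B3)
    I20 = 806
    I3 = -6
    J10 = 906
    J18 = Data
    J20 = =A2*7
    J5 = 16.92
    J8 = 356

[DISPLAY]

                                         
                                         
                                         
                                         
                                         
                 ┏━━━━━━━━━━━━━━━━━━━━━┓ 
                 ┃ TabCo┏━━━━━━━━━━━━━━━━
━━━━━━━━━━━━━━━━━━━━━━━━━━━━━━━━┓quencer 
readsheet                       ┃────────
────────────────────────────────┨23456789
                                ┃███·█·██
    A       B       C       D   ┃····█··█
--------------------------------┃····█···
      [0]       0       0       ┃··██···█
        0       0       0       ┃        
        0       0       0       ┃        
        0       0       0       ┃        
        0       0       0       ┃        


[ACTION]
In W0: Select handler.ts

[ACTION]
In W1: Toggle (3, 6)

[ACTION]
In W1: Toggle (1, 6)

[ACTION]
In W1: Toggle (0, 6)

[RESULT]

                                         
                                         
                                         
                                         
                                         
                 ┏━━━━━━━━━━━━━━━━━━━━━┓ 
                 ┃ TabCo┏━━━━━━━━━━━━━━━━
━━━━━━━━━━━━━━━━━━━━━━━━━━━━━━━━┓quencer 
readsheet                       ┃────────
────────────────────────────────┨23456789
                                ┃███···██
    A       B       C       D   ┃·······█
--------------------------------┃····█···
      [0]       0       0       ┃··███··█
        0       0       0       ┃        
        0       0       0       ┃        
        0       0       0       ┃        
        0       0       0       ┃        


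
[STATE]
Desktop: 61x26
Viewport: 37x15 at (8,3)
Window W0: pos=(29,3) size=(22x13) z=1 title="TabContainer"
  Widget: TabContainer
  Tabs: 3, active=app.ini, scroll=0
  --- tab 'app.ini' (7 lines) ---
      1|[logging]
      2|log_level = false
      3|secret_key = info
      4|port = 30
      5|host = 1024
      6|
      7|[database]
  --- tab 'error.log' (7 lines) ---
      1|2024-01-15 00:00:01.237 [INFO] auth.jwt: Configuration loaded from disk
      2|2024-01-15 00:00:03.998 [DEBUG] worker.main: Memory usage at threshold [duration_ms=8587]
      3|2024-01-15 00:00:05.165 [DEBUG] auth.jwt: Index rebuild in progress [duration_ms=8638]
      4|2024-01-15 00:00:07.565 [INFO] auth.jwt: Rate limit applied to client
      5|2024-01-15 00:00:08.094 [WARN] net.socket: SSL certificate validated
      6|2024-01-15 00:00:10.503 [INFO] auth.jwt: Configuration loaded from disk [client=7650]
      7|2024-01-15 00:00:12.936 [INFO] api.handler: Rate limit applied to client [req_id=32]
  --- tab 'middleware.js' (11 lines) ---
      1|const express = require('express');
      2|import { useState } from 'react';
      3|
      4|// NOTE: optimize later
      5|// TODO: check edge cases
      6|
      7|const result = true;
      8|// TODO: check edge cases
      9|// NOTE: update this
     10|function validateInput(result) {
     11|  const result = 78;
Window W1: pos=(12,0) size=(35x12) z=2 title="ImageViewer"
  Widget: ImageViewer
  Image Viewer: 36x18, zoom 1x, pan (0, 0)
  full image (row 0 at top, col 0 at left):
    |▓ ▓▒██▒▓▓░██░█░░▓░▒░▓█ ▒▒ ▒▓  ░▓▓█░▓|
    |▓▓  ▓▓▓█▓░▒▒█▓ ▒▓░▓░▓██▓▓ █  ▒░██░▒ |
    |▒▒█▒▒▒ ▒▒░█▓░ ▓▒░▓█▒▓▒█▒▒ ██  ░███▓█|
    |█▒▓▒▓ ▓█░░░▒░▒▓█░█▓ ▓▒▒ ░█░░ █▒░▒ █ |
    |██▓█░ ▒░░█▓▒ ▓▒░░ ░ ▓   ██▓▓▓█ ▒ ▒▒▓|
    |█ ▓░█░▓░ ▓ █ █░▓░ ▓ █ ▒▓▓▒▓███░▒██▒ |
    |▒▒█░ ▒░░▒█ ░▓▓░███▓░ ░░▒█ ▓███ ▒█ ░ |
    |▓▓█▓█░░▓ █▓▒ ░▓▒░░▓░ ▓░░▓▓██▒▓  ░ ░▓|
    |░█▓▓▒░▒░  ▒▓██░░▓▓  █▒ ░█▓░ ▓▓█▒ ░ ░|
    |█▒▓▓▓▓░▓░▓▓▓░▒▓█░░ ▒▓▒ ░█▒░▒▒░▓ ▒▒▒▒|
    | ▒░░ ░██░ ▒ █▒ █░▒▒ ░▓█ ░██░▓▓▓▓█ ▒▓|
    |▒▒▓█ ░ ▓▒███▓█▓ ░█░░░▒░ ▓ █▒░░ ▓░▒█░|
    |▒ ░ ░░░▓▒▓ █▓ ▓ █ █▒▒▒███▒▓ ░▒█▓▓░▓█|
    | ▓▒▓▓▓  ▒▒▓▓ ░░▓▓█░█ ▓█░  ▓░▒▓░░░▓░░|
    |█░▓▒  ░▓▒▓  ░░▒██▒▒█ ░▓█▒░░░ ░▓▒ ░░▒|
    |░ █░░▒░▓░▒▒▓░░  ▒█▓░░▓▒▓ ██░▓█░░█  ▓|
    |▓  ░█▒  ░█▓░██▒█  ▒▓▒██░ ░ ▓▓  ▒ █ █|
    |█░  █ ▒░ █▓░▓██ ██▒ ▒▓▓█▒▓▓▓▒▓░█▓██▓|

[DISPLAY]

    ┃▓ ▓▒██▒▓▓░██░█░░▓░▒░▓█ ▒▒ ▒▓  ░▓
    ┃▓▓  ▓▓▓█▓░▒▒█▓ ▒▓░▓░▓██▓▓ █  ▒░█
    ┃▒▒█▒▒▒ ▒▒░█▓░ ▓▒░▓█▒▓▒█▒▒ ██  ░█
    ┃█▒▓▒▓ ▓█░░░▒░▒▓█░█▓ ▓▒▒ ░█░░ █▒░
    ┃██▓█░ ▒░░█▓▒ ▓▒░░ ░ ▓   ██▓▓▓█ ▒
    ┃█ ▓░█░▓░ ▓ █ █░▓░ ▓ █ ▒▓▓▒▓███░▒
    ┃▒▒█░ ▒░░▒█ ░▓▓░███▓░ ░░▒█ ▓███ ▒
    ┃▓▓█▓█░░▓ █▓▒ ░▓▒░░▓░ ▓░░▓▓██▒▓  
    ┗━━━━━━━━━━━━━━━━━━━━━━━━━━━━━━━━
                     ┃host = 1024    
                     ┃               
                     ┃[database]     
                     ┗━━━━━━━━━━━━━━━
                                     
                                     


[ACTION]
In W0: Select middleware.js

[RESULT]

    ┃▓ ▓▒██▒▓▓░██░█░░▓░▒░▓█ ▒▒ ▒▓  ░▓
    ┃▓▓  ▓▓▓█▓░▒▒█▓ ▒▓░▓░▓██▓▓ █  ▒░█
    ┃▒▒█▒▒▒ ▒▒░█▓░ ▓▒░▓█▒▓▒█▒▒ ██  ░█
    ┃█▒▓▒▓ ▓█░░░▒░▒▓█░█▓ ▓▒▒ ░█░░ █▒░
    ┃██▓█░ ▒░░█▓▒ ▓▒░░ ░ ▓   ██▓▓▓█ ▒
    ┃█ ▓░█░▓░ ▓ █ █░▓░ ▓ █ ▒▓▓▒▓███░▒
    ┃▒▒█░ ▒░░▒█ ░▓▓░███▓░ ░░▒█ ▓███ ▒
    ┃▓▓█▓█░░▓ █▓▒ ░▓▒░░▓░ ▓░░▓▓██▒▓  
    ┗━━━━━━━━━━━━━━━━━━━━━━━━━━━━━━━━
                     ┃// TODO: check 
                     ┃               
                     ┃const result = 
                     ┗━━━━━━━━━━━━━━━
                                     
                                     


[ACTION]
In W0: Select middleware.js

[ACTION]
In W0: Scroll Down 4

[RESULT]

    ┃▓ ▓▒██▒▓▓░██░█░░▓░▒░▓█ ▒▒ ▒▓  ░▓
    ┃▓▓  ▓▓▓█▓░▒▒█▓ ▒▓░▓░▓██▓▓ █  ▒░█
    ┃▒▒█▒▒▒ ▒▒░█▓░ ▓▒░▓█▒▓▒█▒▒ ██  ░█
    ┃█▒▓▒▓ ▓█░░░▒░▒▓█░█▓ ▓▒▒ ░█░░ █▒░
    ┃██▓█░ ▒░░█▓▒ ▓▒░░ ░ ▓   ██▓▓▓█ ▒
    ┃█ ▓░█░▓░ ▓ █ █░▓░ ▓ █ ▒▓▓▒▓███░▒
    ┃▒▒█░ ▒░░▒█ ░▓▓░███▓░ ░░▒█ ▓███ ▒
    ┃▓▓█▓█░░▓ █▓▒ ░▓▒░░▓░ ▓░░▓▓██▒▓  
    ┗━━━━━━━━━━━━━━━━━━━━━━━━━━━━━━━━
                     ┃// NOTE: update
                     ┃function valida
                     ┃  const result 
                     ┗━━━━━━━━━━━━━━━
                                     
                                     


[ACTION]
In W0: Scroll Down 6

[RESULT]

    ┃▓ ▓▒██▒▓▓░██░█░░▓░▒░▓█ ▒▒ ▒▓  ░▓
    ┃▓▓  ▓▓▓█▓░▒▒█▓ ▒▓░▓░▓██▓▓ █  ▒░█
    ┃▒▒█▒▒▒ ▒▒░█▓░ ▓▒░▓█▒▓▒█▒▒ ██  ░█
    ┃█▒▓▒▓ ▓█░░░▒░▒▓█░█▓ ▓▒▒ ░█░░ █▒░
    ┃██▓█░ ▒░░█▓▒ ▓▒░░ ░ ▓   ██▓▓▓█ ▒
    ┃█ ▓░█░▓░ ▓ █ █░▓░ ▓ █ ▒▓▓▒▓███░▒
    ┃▒▒█░ ▒░░▒█ ░▓▓░███▓░ ░░▒█ ▓███ ▒
    ┃▓▓█▓█░░▓ █▓▒ ░▓▒░░▓░ ▓░░▓▓██▒▓  
    ┗━━━━━━━━━━━━━━━━━━━━━━━━━━━━━━━━
                     ┃               
                     ┃               
                     ┃               
                     ┗━━━━━━━━━━━━━━━
                                     
                                     


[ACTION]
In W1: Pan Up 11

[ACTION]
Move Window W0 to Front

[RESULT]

    ┃▓ ▓▒██▒▓▓░██░█░░┏━━━━━━━━━━━━━━━
    ┃▓▓  ▓▓▓█▓░▒▒█▓ ▒┃ TabContainer  
    ┃▒▒█▒▒▒ ▒▒░█▓░ ▓▒┠───────────────
    ┃█▒▓▒▓ ▓█░░░▒░▒▓█┃ app.ini │ erro
    ┃██▓█░ ▒░░█▓▒ ▓▒░┃───────────────
    ┃█ ▓░█░▓░ ▓ █ █░▓┃  const result 
    ┃▒▒█░ ▒░░▒█ ░▓▓░█┃               
    ┃▓▓█▓█░░▓ █▓▒ ░▓▒┃               
    ┗━━━━━━━━━━━━━━━━┃               
                     ┃               
                     ┃               
                     ┃               
                     ┗━━━━━━━━━━━━━━━
                                     
                                     


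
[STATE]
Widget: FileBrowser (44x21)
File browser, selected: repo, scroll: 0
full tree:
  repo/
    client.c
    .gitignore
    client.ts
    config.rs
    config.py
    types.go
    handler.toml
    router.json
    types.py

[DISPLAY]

> [-] repo/                                 
    client.c                                
    .gitignore                              
    client.ts                               
    config.rs                               
    config.py                               
    types.go                                
    handler.toml                            
    router.json                             
    types.py                                
                                            
                                            
                                            
                                            
                                            
                                            
                                            
                                            
                                            
                                            
                                            


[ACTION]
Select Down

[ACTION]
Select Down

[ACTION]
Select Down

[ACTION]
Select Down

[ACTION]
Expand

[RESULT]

  [-] repo/                                 
    client.c                                
    .gitignore                              
    client.ts                               
  > config.rs                               
    config.py                               
    types.go                                
    handler.toml                            
    router.json                             
    types.py                                
                                            
                                            
                                            
                                            
                                            
                                            
                                            
                                            
                                            
                                            
                                            


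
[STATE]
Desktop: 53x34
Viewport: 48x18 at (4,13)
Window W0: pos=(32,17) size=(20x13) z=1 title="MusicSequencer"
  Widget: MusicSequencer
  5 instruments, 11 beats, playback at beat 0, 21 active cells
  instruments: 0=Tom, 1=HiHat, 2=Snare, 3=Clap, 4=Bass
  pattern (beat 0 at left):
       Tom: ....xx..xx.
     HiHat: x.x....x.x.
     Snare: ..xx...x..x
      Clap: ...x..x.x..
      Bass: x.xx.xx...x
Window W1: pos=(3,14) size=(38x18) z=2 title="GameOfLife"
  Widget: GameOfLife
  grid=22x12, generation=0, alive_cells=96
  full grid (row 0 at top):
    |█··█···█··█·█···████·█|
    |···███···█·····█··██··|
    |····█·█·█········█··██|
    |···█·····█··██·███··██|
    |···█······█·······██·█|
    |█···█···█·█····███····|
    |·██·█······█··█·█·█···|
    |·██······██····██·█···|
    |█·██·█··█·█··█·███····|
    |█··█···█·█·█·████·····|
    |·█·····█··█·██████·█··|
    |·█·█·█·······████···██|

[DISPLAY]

                                                
━━━━━━━━━━━━━━━━━━━━━━━━━━━━━━━━━━━━┓           
 GameOfLife                         ┃           
────────────────────────────────────┨           
Gen: 0                              ┃━━━━━━━━━━┓
█··█···█··█·█···████·█              ┃quencer   ┃
···███···█·····█··██··              ┃──────────┨
····█·█·█········█··██              ┃234567890 ┃
···█·····█··██·███··██              ┃··██··██· ┃
···█······█·······██·█              ┃█····█·█· ┃
█···█···█·█····███····              ┃██···█··█ ┃
·██·█······█··█·█·█···              ┃·█··█·█·· ┃
·██······██····██·█···              ┃██·██···█ ┃
█·██·█··█·█··█·███····              ┃          ┃
█··█···█·█·█·████·····              ┃          ┃
·█·····█··█·██████·█··              ┃          ┃
·█·█·█·······████···██              ┃━━━━━━━━━━┛
                                    ┃           


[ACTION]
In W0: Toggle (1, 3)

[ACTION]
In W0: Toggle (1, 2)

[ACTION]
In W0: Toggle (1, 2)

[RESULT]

                                                
━━━━━━━━━━━━━━━━━━━━━━━━━━━━━━━━━━━━┓           
 GameOfLife                         ┃           
────────────────────────────────────┨           
Gen: 0                              ┃━━━━━━━━━━┓
█··█···█··█·█···████·█              ┃quencer   ┃
···███···█·····█··██··              ┃──────────┨
····█·█·█········█··██              ┃234567890 ┃
···█·····█··██·███··██              ┃··██··██· ┃
···█······█·······██·█              ┃██···█·█· ┃
█···█···█·█····███····              ┃██···█··█ ┃
·██·█······█··█·█·█···              ┃·█··█·█·· ┃
·██······██····██·█···              ┃██·██···█ ┃
█·██·█··█·█··█·███····              ┃          ┃
█··█···█·█·█·████·····              ┃          ┃
·█·····█··█·██████·█··              ┃          ┃
·█·█·█·······████···██              ┃━━━━━━━━━━┛
                                    ┃           


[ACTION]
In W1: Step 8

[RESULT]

                                                
━━━━━━━━━━━━━━━━━━━━━━━━━━━━━━━━━━━━┓           
 GameOfLife                         ┃           
────────────────────────────────────┨           
Gen: 8                              ┃━━━━━━━━━━┓
······················              ┃quencer   ┃
··██··█···············              ┃──────────┨
·····███··██·██·······              ┃234567890 ┃
··█····█··██·██·······              ┃··██··██· ┃
·█····█···············              ┃██···█·█· ┃
█·····················              ┃██···█··█ ┃
····█·················              ┃·█··█·█·· ┃
···███···█······██·██·              ┃██·██···█ ┃
█·██·████·█·····██····              ┃          ┃
█······██········█····              ┃          ┃
··██·█····█······██···              ┃          ┃
····█····█············              ┃━━━━━━━━━━┛
                                    ┃           


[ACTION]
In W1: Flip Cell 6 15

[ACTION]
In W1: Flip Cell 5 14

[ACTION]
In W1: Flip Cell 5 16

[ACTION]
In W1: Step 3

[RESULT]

                                                
━━━━━━━━━━━━━━━━━━━━━━━━━━━━━━━━━━━━┓           
 GameOfLife                         ┃           
────────────────────────────────────┨           
Gen: 11                             ┃━━━━━━━━━━┓
·····██···············              ┃quencer   ┃
····██·██·············              ┃──────────┨
···█·█·██████·········              ┃234567890 ┃
·········██···········              ┃··██··██· ┃
···█·······██·█·······              ┃██···█·█· ┃
···██········█·█······              ┃██···█··█ ┃
···██··█······██·██···              ┃·█··█·█·· ┃
·█····█·██······███···              ┃██·██···█ ┃
·████····█············              ┃          ┃
·····█····█···········              ┃          ┃
···█·█··██············              ┃          ┃
···██·················              ┃━━━━━━━━━━┛
                                    ┃           


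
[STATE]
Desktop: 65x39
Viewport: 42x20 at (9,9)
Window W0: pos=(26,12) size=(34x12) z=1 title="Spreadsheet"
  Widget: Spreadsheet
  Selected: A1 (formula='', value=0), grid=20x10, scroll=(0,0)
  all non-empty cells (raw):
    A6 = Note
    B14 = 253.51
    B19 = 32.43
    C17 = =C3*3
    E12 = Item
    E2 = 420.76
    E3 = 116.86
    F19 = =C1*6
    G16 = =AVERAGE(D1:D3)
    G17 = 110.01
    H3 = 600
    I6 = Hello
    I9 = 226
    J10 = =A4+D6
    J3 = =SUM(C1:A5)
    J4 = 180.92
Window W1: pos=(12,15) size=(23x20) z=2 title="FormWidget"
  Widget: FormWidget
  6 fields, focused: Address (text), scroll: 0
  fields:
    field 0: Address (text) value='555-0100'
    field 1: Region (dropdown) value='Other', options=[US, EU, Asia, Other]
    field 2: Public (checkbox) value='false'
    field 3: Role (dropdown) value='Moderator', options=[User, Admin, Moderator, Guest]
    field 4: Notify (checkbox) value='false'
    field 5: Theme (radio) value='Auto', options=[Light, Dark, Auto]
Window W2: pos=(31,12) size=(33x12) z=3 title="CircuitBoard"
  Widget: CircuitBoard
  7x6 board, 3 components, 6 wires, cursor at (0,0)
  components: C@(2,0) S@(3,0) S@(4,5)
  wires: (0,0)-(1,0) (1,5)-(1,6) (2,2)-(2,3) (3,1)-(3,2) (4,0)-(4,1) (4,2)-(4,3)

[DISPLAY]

                                          
                                          
                                          
                 ┏━━━━┏━━━━━━━━━━━━━━━━━━━
                 ┃ Spr┃ CircuitBoard      
                 ┠────┠───────────────────
   ┏━━━━━━━━━━━━━━━━━━┃   0 1 2 3 4 5 6   
   ┃ FormWidget       ┃0  [.]             
   ┠──────────────────┃    │              
   ┃> Address:    [555┃1   ·              
   ┃  Region:     [Oth┃                   
   ┃  Public:     [ ] ┃2   C       · ─ ·  
   ┃  Role:       [Mod┃                   
   ┃  Notify:     [ ] ┃3   S   · ─ ·      
   ┃  Theme:      ( ) ┗━━━━━━━━━━━━━━━━━━━
   ┃                     ┃                
   ┃                     ┃                
   ┃                     ┃                
   ┃                     ┃                
   ┃                     ┃                


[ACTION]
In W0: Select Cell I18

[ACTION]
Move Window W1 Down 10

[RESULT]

                                          
                                          
                                          
                 ┏━━━━┏━━━━━━━━━━━━━━━━━━━
                 ┃ Spr┃ CircuitBoard      
                 ┠────┠───────────────────
                 ┃I18:┃   0 1 2 3 4 5 6   
                 ┃    ┃0  [.]             
                 ┃----┃    │              
                 ┃  1 ┃1   ·              
   ┏━━━━━━━━━━━━━━━━━━┃                   
   ┃ FormWidget       ┃2   C       · ─ ·  
   ┠──────────────────┃                   
   ┃> Address:    [555┃3   S   · ─ ·      
   ┃  Region:     [Oth┗━━━━━━━━━━━━━━━━━━━
   ┃  Public:     [ ]    ┃                
   ┃  Role:       [Mode▼]┃                
   ┃  Notify:     [ ]    ┃                
   ┃  Theme:      ( ) Lig┃                
   ┃                     ┃                


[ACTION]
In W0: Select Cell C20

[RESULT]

                                          
                                          
                                          
                 ┏━━━━┏━━━━━━━━━━━━━━━━━━━
                 ┃ Spr┃ CircuitBoard      
                 ┠────┠───────────────────
                 ┃C20:┃   0 1 2 3 4 5 6   
                 ┃    ┃0  [.]             
                 ┃----┃    │              
                 ┃  1 ┃1   ·              
   ┏━━━━━━━━━━━━━━━━━━┃                   
   ┃ FormWidget       ┃2   C       · ─ ·  
   ┠──────────────────┃                   
   ┃> Address:    [555┃3   S   · ─ ·      
   ┃  Region:     [Oth┗━━━━━━━━━━━━━━━━━━━
   ┃  Public:     [ ]    ┃                
   ┃  Role:       [Mode▼]┃                
   ┃  Notify:     [ ]    ┃                
   ┃  Theme:      ( ) Lig┃                
   ┃                     ┃                


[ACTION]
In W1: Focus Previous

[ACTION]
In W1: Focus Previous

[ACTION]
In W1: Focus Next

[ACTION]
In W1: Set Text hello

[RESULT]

                                          
                                          
                                          
                 ┏━━━━┏━━━━━━━━━━━━━━━━━━━
                 ┃ Spr┃ CircuitBoard      
                 ┠────┠───────────────────
                 ┃C20:┃   0 1 2 3 4 5 6   
                 ┃    ┃0  [.]             
                 ┃----┃    │              
                 ┃  1 ┃1   ·              
   ┏━━━━━━━━━━━━━━━━━━┃                   
   ┃ FormWidget       ┃2   C       · ─ ·  
   ┠──────────────────┃                   
   ┃  Address:    [555┃3   S   · ─ ·      
   ┃  Region:     [Oth┗━━━━━━━━━━━━━━━━━━━
   ┃  Public:     [ ]    ┃                
   ┃  Role:       [Mode▼]┃                
   ┃  Notify:     [ ]    ┃                
   ┃> Theme:      ( ) Lig┃                
   ┃                     ┃                
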